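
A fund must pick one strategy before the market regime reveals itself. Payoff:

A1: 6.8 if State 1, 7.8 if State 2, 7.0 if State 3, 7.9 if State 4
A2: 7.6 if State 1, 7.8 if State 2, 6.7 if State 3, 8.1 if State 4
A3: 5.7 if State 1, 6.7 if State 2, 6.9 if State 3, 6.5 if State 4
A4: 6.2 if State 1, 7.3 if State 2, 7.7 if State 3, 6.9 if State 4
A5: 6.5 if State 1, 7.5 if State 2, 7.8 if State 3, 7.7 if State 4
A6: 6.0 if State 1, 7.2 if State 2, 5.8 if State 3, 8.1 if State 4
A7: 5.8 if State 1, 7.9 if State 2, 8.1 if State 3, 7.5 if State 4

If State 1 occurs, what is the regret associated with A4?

Best payoff under State 1 is 7.6.
Regret = 7.6 − 6.2 = 1.4.

1.4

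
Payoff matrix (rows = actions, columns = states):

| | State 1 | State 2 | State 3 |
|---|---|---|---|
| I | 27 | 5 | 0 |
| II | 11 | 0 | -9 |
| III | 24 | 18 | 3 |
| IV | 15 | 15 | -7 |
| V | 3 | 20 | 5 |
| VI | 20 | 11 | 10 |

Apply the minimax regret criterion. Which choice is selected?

Column bests: State 1=27, State 2=20, State 3=10.
I regrets: 0, 15, 10 → max 15
II regrets: 16, 20, 19 → max 20
III regrets: 3, 2, 7 → max 7
IV regrets: 12, 5, 17 → max 17
V regrets: 24, 0, 5 → max 24
VI regrets: 7, 9, 0 → max 9
Smallest max regret = 7 → III.

III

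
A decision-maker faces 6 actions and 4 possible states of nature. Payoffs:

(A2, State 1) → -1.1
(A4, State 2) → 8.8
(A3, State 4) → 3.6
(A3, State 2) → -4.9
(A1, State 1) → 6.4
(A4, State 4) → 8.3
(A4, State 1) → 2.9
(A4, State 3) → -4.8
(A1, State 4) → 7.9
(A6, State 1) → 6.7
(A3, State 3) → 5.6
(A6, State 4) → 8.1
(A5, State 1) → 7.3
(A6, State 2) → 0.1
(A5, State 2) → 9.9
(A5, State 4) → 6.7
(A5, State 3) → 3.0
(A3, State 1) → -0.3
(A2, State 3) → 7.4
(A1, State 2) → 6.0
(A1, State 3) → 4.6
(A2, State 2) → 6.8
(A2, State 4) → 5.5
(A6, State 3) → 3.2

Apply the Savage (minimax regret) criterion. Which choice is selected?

Column bests: State 1=7.3, State 2=9.9, State 3=7.4, State 4=8.3.
A1 regrets: 0.9, 3.9, 2.8, 0.4 → max 3.9
A2 regrets: 8.4, 3.1, 0.0, 2.8 → max 8.4
A3 regrets: 7.6, 14.8, 1.8, 4.7 → max 14.8
A4 regrets: 4.4, 1.1, 12.2, 0.0 → max 12.2
A5 regrets: 0.0, 0.0, 4.4, 1.6 → max 4.4
A6 regrets: 0.6, 9.8, 4.2, 0.2 → max 9.8
Smallest max regret = 3.9 → A1.

A1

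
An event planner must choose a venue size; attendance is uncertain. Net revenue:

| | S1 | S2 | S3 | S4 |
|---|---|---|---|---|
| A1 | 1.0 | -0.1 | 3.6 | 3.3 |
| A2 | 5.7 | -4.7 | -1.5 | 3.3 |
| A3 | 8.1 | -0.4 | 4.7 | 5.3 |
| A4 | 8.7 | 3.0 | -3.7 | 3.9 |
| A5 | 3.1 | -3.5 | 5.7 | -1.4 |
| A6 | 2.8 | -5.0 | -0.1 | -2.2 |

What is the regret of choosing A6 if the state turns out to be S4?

7.5

Best payoff under S4 is 5.3.
Regret = 5.3 − (-2.2) = 7.5.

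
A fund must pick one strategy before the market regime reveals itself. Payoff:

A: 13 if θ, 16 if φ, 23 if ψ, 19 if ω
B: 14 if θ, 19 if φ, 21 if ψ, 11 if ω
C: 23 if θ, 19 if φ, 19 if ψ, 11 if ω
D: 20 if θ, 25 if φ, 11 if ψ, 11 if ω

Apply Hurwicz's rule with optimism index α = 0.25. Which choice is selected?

A: 0.25·23 + 0.75·13 = 15.5
B: 0.25·21 + 0.75·11 = 13.5
C: 0.25·23 + 0.75·11 = 14
D: 0.25·25 + 0.75·11 = 14.5
Highest Hurwicz score = 15.5 → A.

A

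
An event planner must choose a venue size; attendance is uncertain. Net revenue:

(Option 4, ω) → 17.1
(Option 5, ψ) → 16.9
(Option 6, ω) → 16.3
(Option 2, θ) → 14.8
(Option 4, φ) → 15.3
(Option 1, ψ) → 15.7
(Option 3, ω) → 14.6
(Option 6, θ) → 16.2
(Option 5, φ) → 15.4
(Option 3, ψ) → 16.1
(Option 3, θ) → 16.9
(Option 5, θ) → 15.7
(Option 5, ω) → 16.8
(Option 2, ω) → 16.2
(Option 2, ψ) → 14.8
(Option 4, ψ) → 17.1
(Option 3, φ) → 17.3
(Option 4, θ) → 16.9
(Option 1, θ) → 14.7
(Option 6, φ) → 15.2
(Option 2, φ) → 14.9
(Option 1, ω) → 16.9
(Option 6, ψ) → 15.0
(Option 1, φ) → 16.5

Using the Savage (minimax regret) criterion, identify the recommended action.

Option 5

Column bests: θ=16.9, φ=17.3, ψ=17.1, ω=17.1.
Option 1 regrets: 2.2, 0.8, 1.4, 0.2 → max 2.2
Option 2 regrets: 2.1, 2.4, 2.3, 0.9 → max 2.4
Option 3 regrets: 0.0, 0.0, 1.0, 2.5 → max 2.5
Option 4 regrets: 0.0, 2.0, 0.0, 0.0 → max 2.0
Option 5 regrets: 1.2, 1.9, 0.2, 0.3 → max 1.9
Option 6 regrets: 0.7, 2.1, 2.1, 0.8 → max 2.1
Smallest max regret = 1.9 → Option 5.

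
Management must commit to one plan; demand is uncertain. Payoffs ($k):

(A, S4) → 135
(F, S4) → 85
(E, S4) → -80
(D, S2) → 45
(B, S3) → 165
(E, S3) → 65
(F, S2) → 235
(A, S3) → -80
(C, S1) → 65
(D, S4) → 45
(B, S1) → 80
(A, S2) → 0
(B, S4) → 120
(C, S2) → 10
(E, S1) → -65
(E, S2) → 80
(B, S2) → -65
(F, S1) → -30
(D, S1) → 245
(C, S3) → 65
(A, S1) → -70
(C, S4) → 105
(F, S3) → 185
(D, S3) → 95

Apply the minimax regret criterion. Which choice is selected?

Column bests: S1=245, S2=235, S3=185, S4=135.
A regrets: 315, 235, 265, 0 → max 315
B regrets: 165, 300, 20, 15 → max 300
C regrets: 180, 225, 120, 30 → max 225
D regrets: 0, 190, 90, 90 → max 190
E regrets: 310, 155, 120, 215 → max 310
F regrets: 275, 0, 0, 50 → max 275
Smallest max regret = 190 → D.

D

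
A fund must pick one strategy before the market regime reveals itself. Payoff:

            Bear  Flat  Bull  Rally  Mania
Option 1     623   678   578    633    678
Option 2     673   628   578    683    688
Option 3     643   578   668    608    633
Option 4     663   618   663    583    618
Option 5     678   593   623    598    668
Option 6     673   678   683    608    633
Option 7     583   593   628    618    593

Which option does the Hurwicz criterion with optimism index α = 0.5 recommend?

Option 6

Option 1: 0.5·678 + 0.5·578 = 628
Option 2: 0.5·688 + 0.5·578 = 633
Option 3: 0.5·668 + 0.5·578 = 623
Option 4: 0.5·663 + 0.5·583 = 623
Option 5: 0.5·678 + 0.5·593 = 635.5
Option 6: 0.5·683 + 0.5·608 = 645.5
Option 7: 0.5·628 + 0.5·583 = 605.5
Highest Hurwicz score = 645.5 → Option 6.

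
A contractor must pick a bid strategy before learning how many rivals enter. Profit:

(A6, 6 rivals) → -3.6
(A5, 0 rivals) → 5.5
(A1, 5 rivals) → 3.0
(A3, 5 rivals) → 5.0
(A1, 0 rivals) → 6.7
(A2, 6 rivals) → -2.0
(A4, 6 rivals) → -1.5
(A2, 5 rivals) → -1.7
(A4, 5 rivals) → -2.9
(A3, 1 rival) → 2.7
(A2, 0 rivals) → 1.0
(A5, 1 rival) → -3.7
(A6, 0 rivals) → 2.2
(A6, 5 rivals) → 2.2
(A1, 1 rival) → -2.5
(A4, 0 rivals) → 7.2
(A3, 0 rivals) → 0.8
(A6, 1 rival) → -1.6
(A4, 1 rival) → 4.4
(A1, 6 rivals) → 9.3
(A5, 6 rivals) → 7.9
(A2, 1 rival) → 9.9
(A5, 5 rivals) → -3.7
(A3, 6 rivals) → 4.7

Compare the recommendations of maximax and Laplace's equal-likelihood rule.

maximax → A2; laplace → A1 (disagree)

Row maxima: A1=9.3, A2=9.9, A3=5.0, A4=7.2, A5=7.9, A6=2.2
Best best-case = 9.9 → A2.
Row averages: A1=4.125, A2=1.8, A3=3.3, A4=1.8, A5=1.5, A6=-0.2
Highest average = 4.125 → A1.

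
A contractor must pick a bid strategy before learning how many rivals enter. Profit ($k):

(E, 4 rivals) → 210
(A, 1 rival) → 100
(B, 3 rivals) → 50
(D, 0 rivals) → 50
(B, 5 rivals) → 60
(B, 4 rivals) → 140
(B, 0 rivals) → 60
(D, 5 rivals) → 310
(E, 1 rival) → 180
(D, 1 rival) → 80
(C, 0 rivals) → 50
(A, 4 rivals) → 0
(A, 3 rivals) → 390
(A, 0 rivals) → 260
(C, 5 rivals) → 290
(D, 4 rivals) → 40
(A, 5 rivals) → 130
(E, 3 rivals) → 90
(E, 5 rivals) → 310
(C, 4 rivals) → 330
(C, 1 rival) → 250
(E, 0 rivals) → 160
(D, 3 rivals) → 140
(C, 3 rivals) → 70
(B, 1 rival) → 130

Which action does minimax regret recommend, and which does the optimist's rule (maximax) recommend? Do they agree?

minimax regret → D; maximax → A (disagree)

Column bests: 0 rivals=260, 1 rival=250, 3 rivals=390, 4 rivals=330, 5 rivals=310.
A regrets: 0, 150, 0, 330, 180 → max 330
B regrets: 200, 120, 340, 190, 250 → max 340
C regrets: 210, 0, 320, 0, 20 → max 320
D regrets: 210, 170, 250, 290, 0 → max 290
E regrets: 100, 70, 300, 120, 0 → max 300
Smallest max regret = 290 → D.
Row maxima: A=390, B=140, C=330, D=310, E=310
Best best-case = 390 → A.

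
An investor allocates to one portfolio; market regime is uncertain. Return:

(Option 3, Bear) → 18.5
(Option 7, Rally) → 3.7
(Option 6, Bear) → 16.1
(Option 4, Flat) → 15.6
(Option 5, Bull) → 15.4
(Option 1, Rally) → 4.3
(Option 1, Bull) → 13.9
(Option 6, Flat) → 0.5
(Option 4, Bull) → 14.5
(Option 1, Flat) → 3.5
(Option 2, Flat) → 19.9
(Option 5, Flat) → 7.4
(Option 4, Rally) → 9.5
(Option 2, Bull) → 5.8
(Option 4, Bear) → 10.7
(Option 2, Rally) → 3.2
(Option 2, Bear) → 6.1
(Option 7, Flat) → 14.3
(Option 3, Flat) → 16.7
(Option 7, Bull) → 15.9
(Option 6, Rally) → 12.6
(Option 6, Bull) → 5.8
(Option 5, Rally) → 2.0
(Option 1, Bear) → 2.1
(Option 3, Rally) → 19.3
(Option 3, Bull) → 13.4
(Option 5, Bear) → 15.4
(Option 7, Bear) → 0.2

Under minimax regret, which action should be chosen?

Option 3

Column bests: Bear=18.5, Flat=19.9, Bull=15.9, Rally=19.3.
Option 1 regrets: 16.4, 16.4, 2.0, 15.0 → max 16.4
Option 2 regrets: 12.4, 0.0, 10.1, 16.1 → max 16.1
Option 3 regrets: 0.0, 3.2, 2.5, 0.0 → max 3.2
Option 4 regrets: 7.8, 4.3, 1.4, 9.8 → max 9.8
Option 5 regrets: 3.1, 12.5, 0.5, 17.3 → max 17.3
Option 6 regrets: 2.4, 19.4, 10.1, 6.7 → max 19.4
Option 7 regrets: 18.3, 5.6, 0.0, 15.6 → max 18.3
Smallest max regret = 3.2 → Option 3.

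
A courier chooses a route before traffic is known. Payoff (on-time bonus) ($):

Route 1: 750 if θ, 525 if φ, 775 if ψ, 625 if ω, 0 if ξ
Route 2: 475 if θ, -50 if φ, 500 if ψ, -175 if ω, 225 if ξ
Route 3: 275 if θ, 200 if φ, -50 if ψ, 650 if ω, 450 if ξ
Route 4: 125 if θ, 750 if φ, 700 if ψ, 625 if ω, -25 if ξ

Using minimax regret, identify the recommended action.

Route 1

Column bests: θ=750, φ=750, ψ=775, ω=650, ξ=450.
Route 1 regrets: 0, 225, 0, 25, 450 → max 450
Route 2 regrets: 275, 800, 275, 825, 225 → max 825
Route 3 regrets: 475, 550, 825, 0, 0 → max 825
Route 4 regrets: 625, 0, 75, 25, 475 → max 625
Smallest max regret = 450 → Route 1.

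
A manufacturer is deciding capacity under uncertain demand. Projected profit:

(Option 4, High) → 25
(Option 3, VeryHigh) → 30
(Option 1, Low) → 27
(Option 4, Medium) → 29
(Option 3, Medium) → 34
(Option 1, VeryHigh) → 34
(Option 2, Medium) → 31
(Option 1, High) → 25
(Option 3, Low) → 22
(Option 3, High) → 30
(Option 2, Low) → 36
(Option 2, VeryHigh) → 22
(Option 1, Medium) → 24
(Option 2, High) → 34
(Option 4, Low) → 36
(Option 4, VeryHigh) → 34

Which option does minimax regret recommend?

Option 4

Column bests: Low=36, Medium=34, High=34, VeryHigh=34.
Option 1 regrets: 9, 10, 9, 0 → max 10
Option 2 regrets: 0, 3, 0, 12 → max 12
Option 3 regrets: 14, 0, 4, 4 → max 14
Option 4 regrets: 0, 5, 9, 0 → max 9
Smallest max regret = 9 → Option 4.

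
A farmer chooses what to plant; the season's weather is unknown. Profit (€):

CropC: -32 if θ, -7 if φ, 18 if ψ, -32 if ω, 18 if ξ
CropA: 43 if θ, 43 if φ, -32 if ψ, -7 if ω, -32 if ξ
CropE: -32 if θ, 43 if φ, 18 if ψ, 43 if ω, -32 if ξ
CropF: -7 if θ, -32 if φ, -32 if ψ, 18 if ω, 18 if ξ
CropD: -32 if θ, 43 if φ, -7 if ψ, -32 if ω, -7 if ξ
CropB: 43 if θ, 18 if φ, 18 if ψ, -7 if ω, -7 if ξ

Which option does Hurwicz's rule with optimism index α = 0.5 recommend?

CropC: 0.5·18 + 0.5·(-32) = -7
CropA: 0.5·43 + 0.5·(-32) = 5.5
CropE: 0.5·43 + 0.5·(-32) = 5.5
CropF: 0.5·18 + 0.5·(-32) = -7
CropD: 0.5·43 + 0.5·(-32) = 5.5
CropB: 0.5·43 + 0.5·(-7) = 18
Highest Hurwicz score = 18 → CropB.

CropB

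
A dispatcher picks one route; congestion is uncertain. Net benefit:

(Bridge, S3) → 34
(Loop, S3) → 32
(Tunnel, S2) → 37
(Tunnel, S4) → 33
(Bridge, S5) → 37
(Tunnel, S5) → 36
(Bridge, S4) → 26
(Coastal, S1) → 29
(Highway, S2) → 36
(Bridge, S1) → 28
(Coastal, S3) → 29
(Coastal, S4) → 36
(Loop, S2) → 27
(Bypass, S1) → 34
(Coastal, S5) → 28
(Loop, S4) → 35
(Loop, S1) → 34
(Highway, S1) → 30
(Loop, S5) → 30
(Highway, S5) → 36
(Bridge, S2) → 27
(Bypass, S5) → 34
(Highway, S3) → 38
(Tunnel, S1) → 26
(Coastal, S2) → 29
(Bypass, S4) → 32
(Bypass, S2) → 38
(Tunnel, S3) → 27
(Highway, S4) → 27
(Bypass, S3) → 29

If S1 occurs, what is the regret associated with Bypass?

0

Best payoff under S1 is 34.
Regret = 34 − 34 = 0.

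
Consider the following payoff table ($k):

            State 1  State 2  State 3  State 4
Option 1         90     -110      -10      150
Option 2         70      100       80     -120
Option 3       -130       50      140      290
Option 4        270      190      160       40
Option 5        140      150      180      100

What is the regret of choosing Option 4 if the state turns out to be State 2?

0

Best payoff under State 2 is 190.
Regret = 190 − 190 = 0.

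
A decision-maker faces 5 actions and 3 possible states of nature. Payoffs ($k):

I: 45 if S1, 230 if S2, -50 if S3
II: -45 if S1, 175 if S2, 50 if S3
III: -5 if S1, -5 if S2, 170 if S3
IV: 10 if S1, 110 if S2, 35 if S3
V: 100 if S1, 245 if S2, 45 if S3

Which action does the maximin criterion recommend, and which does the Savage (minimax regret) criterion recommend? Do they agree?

maximin → V; minimax regret → V (agree)

Row minima: I=-50, II=-45, III=-5, IV=10, V=45
Best worst-case = 45 → V.
Column bests: S1=100, S2=245, S3=170.
I regrets: 55, 15, 220 → max 220
II regrets: 145, 70, 120 → max 145
III regrets: 105, 250, 0 → max 250
IV regrets: 90, 135, 135 → max 135
V regrets: 0, 0, 125 → max 125
Smallest max regret = 125 → V.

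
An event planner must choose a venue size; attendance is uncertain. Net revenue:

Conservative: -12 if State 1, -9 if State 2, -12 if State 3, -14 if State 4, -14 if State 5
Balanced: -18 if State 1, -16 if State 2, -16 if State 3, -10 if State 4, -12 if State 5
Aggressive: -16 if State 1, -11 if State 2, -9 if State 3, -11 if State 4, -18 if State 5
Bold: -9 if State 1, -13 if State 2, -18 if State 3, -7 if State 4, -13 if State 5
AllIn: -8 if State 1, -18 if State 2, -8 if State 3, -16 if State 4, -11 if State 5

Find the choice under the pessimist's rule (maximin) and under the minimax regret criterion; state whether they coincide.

maximin → Conservative; minimax regret → Conservative (agree)

Row minima: Conservative=-14, Balanced=-18, Aggressive=-18, Bold=-18, AllIn=-18
Best worst-case = -14 → Conservative.
Column bests: State 1=-8, State 2=-9, State 3=-8, State 4=-7, State 5=-11.
Conservative regrets: 4, 0, 4, 7, 3 → max 7
Balanced regrets: 10, 7, 8, 3, 1 → max 10
Aggressive regrets: 8, 2, 1, 4, 7 → max 8
Bold regrets: 1, 4, 10, 0, 2 → max 10
AllIn regrets: 0, 9, 0, 9, 0 → max 9
Smallest max regret = 7 → Conservative.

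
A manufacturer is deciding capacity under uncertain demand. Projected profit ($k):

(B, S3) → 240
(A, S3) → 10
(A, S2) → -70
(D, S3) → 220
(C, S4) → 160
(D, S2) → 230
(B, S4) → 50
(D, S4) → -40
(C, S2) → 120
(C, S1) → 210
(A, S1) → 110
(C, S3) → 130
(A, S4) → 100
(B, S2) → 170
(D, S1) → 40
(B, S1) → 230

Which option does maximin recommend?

C

Row minima: A=-70, B=50, C=120, D=-40
Best worst-case = 120 → C.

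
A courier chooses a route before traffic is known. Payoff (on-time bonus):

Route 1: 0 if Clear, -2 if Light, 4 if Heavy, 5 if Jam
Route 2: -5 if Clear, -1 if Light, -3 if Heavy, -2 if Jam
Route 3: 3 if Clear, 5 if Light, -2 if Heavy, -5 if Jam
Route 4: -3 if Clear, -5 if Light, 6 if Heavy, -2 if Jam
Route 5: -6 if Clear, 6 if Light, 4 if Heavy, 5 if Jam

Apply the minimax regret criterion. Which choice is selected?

Route 1

Column bests: Clear=3, Light=6, Heavy=6, Jam=5.
Route 1 regrets: 3, 8, 2, 0 → max 8
Route 2 regrets: 8, 7, 9, 7 → max 9
Route 3 regrets: 0, 1, 8, 10 → max 10
Route 4 regrets: 6, 11, 0, 7 → max 11
Route 5 regrets: 9, 0, 2, 0 → max 9
Smallest max regret = 8 → Route 1.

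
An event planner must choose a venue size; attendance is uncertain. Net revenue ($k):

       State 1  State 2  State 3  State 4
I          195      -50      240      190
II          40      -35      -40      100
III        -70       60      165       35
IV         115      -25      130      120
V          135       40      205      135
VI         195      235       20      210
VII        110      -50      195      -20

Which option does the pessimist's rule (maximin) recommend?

Row minima: I=-50, II=-40, III=-70, IV=-25, V=40, VI=20, VII=-50
Best worst-case = 40 → V.

V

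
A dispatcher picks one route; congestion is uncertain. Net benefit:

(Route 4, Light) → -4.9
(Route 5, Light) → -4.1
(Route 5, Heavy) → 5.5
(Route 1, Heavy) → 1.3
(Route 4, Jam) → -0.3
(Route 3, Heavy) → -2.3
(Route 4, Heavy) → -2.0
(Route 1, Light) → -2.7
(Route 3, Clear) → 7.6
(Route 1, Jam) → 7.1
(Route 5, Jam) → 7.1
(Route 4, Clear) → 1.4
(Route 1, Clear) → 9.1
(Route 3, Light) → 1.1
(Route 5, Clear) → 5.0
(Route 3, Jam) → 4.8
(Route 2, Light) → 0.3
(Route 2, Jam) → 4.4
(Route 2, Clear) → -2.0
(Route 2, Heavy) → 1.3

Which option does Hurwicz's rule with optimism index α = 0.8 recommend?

Route 1: 0.8·9.1 + 0.2·(-2.7) = 6.74
Route 2: 0.8·4.4 + 0.2·(-2.0) = 3.12
Route 3: 0.8·7.6 + 0.2·(-2.3) = 5.62
Route 4: 0.8·1.4 + 0.2·(-4.9) = 0.14
Route 5: 0.8·7.1 + 0.2·(-4.1) = 4.86
Highest Hurwicz score = 6.74 → Route 1.

Route 1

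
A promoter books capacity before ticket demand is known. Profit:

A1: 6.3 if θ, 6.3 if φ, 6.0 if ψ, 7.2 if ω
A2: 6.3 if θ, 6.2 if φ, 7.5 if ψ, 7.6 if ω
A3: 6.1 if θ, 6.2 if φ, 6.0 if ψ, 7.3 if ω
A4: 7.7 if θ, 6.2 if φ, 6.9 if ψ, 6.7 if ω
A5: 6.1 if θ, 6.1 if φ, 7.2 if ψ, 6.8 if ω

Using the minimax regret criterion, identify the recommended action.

Column bests: θ=7.7, φ=6.3, ψ=7.5, ω=7.6.
A1 regrets: 1.4, 0.0, 1.5, 0.4 → max 1.5
A2 regrets: 1.4, 0.1, 0.0, 0.0 → max 1.4
A3 regrets: 1.6, 0.1, 1.5, 0.3 → max 1.6
A4 regrets: 0.0, 0.1, 0.6, 0.9 → max 0.9
A5 regrets: 1.6, 0.2, 0.3, 0.8 → max 1.6
Smallest max regret = 0.9 → A4.

A4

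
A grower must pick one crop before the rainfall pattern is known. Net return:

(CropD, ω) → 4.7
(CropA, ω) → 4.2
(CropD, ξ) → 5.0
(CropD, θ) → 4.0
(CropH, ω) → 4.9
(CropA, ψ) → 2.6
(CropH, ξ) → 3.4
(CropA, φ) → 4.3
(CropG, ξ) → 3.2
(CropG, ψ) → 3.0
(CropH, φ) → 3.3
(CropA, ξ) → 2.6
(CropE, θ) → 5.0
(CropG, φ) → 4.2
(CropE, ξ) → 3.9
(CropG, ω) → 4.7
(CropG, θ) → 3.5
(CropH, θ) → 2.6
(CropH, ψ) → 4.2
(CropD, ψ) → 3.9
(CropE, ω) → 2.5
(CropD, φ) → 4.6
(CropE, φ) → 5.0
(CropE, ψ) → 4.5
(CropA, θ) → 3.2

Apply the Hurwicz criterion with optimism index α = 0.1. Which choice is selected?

CropD

CropE: 0.1·5.0 + 0.9·2.5 = 2.75
CropA: 0.1·4.3 + 0.9·2.6 = 2.77
CropH: 0.1·4.9 + 0.9·2.6 = 2.83
CropD: 0.1·5.0 + 0.9·3.9 = 4.01
CropG: 0.1·4.7 + 0.9·3.0 = 3.17
Highest Hurwicz score = 4.01 → CropD.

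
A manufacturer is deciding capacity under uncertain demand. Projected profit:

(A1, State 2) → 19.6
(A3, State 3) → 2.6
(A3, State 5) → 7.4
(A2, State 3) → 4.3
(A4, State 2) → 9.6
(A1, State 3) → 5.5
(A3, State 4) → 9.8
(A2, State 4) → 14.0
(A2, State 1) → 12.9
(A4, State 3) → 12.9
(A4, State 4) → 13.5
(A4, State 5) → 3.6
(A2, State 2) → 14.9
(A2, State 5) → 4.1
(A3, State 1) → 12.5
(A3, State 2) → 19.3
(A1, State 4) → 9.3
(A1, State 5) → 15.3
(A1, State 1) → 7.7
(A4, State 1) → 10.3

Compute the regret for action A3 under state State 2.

0.3

Best payoff under State 2 is 19.6.
Regret = 19.6 − 19.3 = 0.3.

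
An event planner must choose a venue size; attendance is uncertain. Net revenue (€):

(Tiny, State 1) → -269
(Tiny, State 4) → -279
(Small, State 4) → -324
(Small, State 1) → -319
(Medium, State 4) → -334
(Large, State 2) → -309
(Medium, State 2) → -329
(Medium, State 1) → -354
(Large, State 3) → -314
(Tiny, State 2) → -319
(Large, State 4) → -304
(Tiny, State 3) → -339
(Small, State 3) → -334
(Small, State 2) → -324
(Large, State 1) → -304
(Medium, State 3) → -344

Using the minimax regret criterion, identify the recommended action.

Tiny

Column bests: State 1=-269, State 2=-309, State 3=-314, State 4=-279.
Tiny regrets: 0, 10, 25, 0 → max 25
Small regrets: 50, 15, 20, 45 → max 50
Medium regrets: 85, 20, 30, 55 → max 85
Large regrets: 35, 0, 0, 25 → max 35
Smallest max regret = 25 → Tiny.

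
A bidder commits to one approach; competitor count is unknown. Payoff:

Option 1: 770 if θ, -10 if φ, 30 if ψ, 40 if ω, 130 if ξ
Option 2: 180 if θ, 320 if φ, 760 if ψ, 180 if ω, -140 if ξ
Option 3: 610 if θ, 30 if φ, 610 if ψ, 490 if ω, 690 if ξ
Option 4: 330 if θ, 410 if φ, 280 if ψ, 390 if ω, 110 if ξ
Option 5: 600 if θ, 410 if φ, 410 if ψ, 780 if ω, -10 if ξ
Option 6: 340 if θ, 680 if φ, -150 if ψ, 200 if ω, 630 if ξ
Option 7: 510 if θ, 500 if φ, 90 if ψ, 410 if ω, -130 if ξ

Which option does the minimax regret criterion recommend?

Option 4

Column bests: θ=770, φ=680, ψ=760, ω=780, ξ=690.
Option 1 regrets: 0, 690, 730, 740, 560 → max 740
Option 2 regrets: 590, 360, 0, 600, 830 → max 830
Option 3 regrets: 160, 650, 150, 290, 0 → max 650
Option 4 regrets: 440, 270, 480, 390, 580 → max 580
Option 5 regrets: 170, 270, 350, 0, 700 → max 700
Option 6 regrets: 430, 0, 910, 580, 60 → max 910
Option 7 regrets: 260, 180, 670, 370, 820 → max 820
Smallest max regret = 580 → Option 4.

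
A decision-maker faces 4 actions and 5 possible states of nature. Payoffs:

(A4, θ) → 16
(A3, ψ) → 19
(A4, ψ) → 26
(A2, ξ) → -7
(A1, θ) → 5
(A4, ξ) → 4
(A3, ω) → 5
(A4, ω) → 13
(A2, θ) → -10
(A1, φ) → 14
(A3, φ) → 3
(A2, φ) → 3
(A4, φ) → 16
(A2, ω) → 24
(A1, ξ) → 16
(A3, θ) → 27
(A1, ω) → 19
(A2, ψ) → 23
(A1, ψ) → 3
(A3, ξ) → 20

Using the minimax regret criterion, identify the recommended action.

A4

Column bests: θ=27, φ=16, ψ=26, ω=24, ξ=20.
A1 regrets: 22, 2, 23, 5, 4 → max 23
A2 regrets: 37, 13, 3, 0, 27 → max 37
A3 regrets: 0, 13, 7, 19, 0 → max 19
A4 regrets: 11, 0, 0, 11, 16 → max 16
Smallest max regret = 16 → A4.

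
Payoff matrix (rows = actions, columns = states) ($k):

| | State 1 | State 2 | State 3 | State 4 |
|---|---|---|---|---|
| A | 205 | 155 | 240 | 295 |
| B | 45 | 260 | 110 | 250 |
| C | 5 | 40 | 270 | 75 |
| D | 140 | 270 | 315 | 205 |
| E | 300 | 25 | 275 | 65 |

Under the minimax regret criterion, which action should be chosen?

Column bests: State 1=300, State 2=270, State 3=315, State 4=295.
A regrets: 95, 115, 75, 0 → max 115
B regrets: 255, 10, 205, 45 → max 255
C regrets: 295, 230, 45, 220 → max 295
D regrets: 160, 0, 0, 90 → max 160
E regrets: 0, 245, 40, 230 → max 245
Smallest max regret = 115 → A.

A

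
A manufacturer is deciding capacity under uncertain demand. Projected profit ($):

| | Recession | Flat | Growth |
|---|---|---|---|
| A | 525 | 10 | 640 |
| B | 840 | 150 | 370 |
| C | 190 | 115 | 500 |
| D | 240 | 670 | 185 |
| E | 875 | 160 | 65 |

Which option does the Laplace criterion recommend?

B

Row averages: A=1175/3, B=1360/3, C=805/3, D=365, E=1100/3
Highest average = 1360/3 → B.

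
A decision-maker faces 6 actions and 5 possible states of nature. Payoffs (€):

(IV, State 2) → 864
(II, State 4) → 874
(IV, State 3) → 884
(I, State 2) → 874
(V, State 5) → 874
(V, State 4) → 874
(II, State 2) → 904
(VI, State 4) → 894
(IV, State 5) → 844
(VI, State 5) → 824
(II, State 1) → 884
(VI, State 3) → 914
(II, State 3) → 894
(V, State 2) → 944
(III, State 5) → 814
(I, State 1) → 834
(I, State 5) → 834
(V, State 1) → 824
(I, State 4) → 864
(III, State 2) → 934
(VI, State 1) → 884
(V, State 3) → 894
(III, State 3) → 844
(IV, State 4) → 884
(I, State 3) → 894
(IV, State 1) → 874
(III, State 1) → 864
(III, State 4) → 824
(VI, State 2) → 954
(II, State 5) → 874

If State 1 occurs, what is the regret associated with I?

Best payoff under State 1 is 884.
Regret = 884 − 834 = 50.

50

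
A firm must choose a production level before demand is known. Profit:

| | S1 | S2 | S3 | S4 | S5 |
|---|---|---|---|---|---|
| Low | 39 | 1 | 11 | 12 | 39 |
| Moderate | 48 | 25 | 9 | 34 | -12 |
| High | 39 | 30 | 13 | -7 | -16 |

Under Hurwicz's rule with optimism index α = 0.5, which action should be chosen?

Low: 0.5·39 + 0.5·1 = 20
Moderate: 0.5·48 + 0.5·(-12) = 18
High: 0.5·39 + 0.5·(-16) = 11.5
Highest Hurwicz score = 20 → Low.

Low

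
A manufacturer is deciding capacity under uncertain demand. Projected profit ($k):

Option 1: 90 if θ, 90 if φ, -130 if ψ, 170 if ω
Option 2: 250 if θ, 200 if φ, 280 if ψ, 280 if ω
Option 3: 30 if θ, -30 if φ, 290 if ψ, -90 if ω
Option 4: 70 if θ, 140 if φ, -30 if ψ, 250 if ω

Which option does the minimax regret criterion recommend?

Option 2

Column bests: θ=250, φ=200, ψ=290, ω=280.
Option 1 regrets: 160, 110, 420, 110 → max 420
Option 2 regrets: 0, 0, 10, 0 → max 10
Option 3 regrets: 220, 230, 0, 370 → max 370
Option 4 regrets: 180, 60, 320, 30 → max 320
Smallest max regret = 10 → Option 2.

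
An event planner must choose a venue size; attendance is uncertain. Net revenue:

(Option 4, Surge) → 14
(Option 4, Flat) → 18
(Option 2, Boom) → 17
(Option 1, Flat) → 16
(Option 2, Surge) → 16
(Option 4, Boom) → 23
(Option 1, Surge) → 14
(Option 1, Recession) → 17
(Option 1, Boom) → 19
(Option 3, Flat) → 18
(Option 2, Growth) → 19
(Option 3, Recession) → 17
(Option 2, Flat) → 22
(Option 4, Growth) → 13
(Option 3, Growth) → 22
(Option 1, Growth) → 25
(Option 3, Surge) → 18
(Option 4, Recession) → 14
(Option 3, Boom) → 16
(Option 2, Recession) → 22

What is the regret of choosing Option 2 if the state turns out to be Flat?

0

Best payoff under Flat is 22.
Regret = 22 − 22 = 0.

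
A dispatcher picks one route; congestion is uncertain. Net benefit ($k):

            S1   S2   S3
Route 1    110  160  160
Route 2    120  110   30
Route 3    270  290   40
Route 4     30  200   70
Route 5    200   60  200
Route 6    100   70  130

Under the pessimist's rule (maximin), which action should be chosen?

Route 1

Row minima: Route 1=110, Route 2=30, Route 3=40, Route 4=30, Route 5=60, Route 6=70
Best worst-case = 110 → Route 1.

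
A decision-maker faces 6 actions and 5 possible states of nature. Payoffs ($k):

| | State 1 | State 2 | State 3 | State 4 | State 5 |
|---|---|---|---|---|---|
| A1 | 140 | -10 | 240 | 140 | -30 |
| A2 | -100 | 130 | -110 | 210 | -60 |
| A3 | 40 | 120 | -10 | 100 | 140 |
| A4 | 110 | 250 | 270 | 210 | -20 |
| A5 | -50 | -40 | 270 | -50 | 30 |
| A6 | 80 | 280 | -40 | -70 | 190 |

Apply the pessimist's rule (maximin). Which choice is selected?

A3

Row minima: A1=-30, A2=-110, A3=-10, A4=-20, A5=-50, A6=-70
Best worst-case = -10 → A3.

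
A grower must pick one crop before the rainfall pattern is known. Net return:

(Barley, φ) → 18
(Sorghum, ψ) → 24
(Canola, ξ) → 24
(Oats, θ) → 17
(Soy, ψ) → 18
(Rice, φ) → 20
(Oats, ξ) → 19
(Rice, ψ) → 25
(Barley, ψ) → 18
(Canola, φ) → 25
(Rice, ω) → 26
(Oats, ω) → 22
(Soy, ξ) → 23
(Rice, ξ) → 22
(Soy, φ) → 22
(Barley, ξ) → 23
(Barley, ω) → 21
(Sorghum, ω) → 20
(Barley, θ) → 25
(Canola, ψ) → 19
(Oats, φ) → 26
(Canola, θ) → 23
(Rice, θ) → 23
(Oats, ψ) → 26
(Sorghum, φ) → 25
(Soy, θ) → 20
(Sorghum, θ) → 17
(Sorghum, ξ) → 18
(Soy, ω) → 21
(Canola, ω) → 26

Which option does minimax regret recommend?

Rice

Column bests: θ=25, φ=26, ψ=26, ω=26, ξ=24.
Sorghum regrets: 8, 1, 2, 6, 6 → max 8
Canola regrets: 2, 1, 7, 0, 0 → max 7
Rice regrets: 2, 6, 1, 0, 2 → max 6
Soy regrets: 5, 4, 8, 5, 1 → max 8
Oats regrets: 8, 0, 0, 4, 5 → max 8
Barley regrets: 0, 8, 8, 5, 1 → max 8
Smallest max regret = 6 → Rice.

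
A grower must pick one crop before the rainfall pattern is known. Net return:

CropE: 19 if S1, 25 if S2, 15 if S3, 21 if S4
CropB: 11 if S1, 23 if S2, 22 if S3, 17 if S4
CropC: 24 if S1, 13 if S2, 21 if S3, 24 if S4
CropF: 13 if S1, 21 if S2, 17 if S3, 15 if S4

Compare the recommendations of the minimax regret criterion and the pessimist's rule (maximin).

minimax regret → CropE; maximin → CropE (agree)

Column bests: S1=24, S2=25, S3=22, S4=24.
CropE regrets: 5, 0, 7, 3 → max 7
CropB regrets: 13, 2, 0, 7 → max 13
CropC regrets: 0, 12, 1, 0 → max 12
CropF regrets: 11, 4, 5, 9 → max 11
Smallest max regret = 7 → CropE.
Row minima: CropE=15, CropB=11, CropC=13, CropF=13
Best worst-case = 15 → CropE.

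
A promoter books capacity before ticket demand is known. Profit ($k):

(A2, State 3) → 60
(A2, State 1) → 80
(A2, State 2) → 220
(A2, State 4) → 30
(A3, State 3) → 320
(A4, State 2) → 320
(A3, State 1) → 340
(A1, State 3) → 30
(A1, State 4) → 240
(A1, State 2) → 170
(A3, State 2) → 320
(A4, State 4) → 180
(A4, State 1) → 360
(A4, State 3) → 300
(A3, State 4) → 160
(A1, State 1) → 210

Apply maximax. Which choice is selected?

Row maxima: A1=240, A2=220, A3=340, A4=360
Best best-case = 360 → A4.

A4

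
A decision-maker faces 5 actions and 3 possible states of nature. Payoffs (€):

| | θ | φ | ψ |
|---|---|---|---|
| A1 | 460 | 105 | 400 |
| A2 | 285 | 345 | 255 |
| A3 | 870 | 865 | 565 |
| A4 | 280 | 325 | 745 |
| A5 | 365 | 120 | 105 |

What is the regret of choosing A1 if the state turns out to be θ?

Best payoff under θ is 870.
Regret = 870 − 460 = 410.

410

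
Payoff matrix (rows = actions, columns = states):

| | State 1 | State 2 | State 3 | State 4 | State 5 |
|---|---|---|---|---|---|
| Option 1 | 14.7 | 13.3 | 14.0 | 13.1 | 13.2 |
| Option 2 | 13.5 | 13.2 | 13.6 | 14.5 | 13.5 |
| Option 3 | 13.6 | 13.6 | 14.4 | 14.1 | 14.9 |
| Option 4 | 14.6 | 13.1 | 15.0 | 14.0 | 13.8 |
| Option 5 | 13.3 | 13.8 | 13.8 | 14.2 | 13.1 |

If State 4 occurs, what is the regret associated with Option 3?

0.4

Best payoff under State 4 is 14.5.
Regret = 14.5 − 14.1 = 0.4.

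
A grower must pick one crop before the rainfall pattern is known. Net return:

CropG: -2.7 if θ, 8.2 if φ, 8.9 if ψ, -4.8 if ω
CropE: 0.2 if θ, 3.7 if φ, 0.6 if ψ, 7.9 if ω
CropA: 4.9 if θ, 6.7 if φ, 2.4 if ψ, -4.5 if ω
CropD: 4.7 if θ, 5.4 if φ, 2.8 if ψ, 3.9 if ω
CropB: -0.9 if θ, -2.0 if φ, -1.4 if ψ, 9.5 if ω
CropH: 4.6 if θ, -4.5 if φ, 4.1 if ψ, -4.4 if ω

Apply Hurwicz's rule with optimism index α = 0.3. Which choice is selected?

CropG: 0.3·8.9 + 0.7·(-4.8) = -0.69
CropE: 0.3·7.9 + 0.7·0.2 = 2.51
CropA: 0.3·6.7 + 0.7·(-4.5) = -1.14
CropD: 0.3·5.4 + 0.7·2.8 = 3.58
CropB: 0.3·9.5 + 0.7·(-2.0) = 1.45
CropH: 0.3·4.6 + 0.7·(-4.5) = -1.77
Highest Hurwicz score = 3.58 → CropD.

CropD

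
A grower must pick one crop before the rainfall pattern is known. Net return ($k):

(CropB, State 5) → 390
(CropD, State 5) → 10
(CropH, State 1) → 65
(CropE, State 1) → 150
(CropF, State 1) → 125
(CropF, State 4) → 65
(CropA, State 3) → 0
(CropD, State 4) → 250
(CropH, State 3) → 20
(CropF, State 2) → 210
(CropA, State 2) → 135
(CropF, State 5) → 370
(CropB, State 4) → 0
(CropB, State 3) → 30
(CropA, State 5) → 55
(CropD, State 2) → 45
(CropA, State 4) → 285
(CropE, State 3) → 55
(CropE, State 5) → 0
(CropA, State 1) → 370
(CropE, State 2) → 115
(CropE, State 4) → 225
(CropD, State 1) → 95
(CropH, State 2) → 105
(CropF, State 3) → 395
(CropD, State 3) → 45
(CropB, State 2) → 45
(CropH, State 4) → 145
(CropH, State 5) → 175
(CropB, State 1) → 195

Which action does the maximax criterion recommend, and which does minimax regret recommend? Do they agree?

Row maxima: CropH=175, CropE=225, CropA=370, CropD=250, CropB=390, CropF=395
Best best-case = 395 → CropF.
Column bests: State 1=370, State 2=210, State 3=395, State 4=285, State 5=390.
CropH regrets: 305, 105, 375, 140, 215 → max 375
CropE regrets: 220, 95, 340, 60, 390 → max 390
CropA regrets: 0, 75, 395, 0, 335 → max 395
CropD regrets: 275, 165, 350, 35, 380 → max 380
CropB regrets: 175, 165, 365, 285, 0 → max 365
CropF regrets: 245, 0, 0, 220, 20 → max 245
Smallest max regret = 245 → CropF.

maximax → CropF; minimax regret → CropF (agree)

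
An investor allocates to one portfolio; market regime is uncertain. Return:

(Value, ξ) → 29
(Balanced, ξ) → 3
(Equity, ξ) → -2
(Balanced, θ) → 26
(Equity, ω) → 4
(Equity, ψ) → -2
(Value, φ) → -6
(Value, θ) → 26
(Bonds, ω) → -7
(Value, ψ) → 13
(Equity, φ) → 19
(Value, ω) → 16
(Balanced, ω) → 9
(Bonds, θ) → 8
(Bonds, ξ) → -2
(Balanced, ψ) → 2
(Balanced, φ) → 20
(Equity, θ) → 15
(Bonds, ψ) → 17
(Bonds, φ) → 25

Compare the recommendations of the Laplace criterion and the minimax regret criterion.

Row averages: Value=15.6, Bonds=8.2, Equity=6.8, Balanced=12
Highest average = 15.6 → Value.
Column bests: θ=26, φ=25, ψ=17, ω=16, ξ=29.
Value regrets: 0, 31, 4, 0, 0 → max 31
Bonds regrets: 18, 0, 0, 23, 31 → max 31
Equity regrets: 11, 6, 19, 12, 31 → max 31
Balanced regrets: 0, 5, 15, 7, 26 → max 26
Smallest max regret = 26 → Balanced.

laplace → Value; minimax regret → Balanced (disagree)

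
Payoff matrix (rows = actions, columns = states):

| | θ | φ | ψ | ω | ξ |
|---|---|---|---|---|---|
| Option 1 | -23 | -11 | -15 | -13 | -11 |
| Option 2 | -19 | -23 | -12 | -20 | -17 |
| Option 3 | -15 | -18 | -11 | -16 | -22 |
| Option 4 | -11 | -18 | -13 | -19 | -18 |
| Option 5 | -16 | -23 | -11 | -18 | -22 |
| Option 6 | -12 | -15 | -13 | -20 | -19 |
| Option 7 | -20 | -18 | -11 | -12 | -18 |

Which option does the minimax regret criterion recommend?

Option 4

Column bests: θ=-11, φ=-11, ψ=-11, ω=-12, ξ=-11.
Option 1 regrets: 12, 0, 4, 1, 0 → max 12
Option 2 regrets: 8, 12, 1, 8, 6 → max 12
Option 3 regrets: 4, 7, 0, 4, 11 → max 11
Option 4 regrets: 0, 7, 2, 7, 7 → max 7
Option 5 regrets: 5, 12, 0, 6, 11 → max 12
Option 6 regrets: 1, 4, 2, 8, 8 → max 8
Option 7 regrets: 9, 7, 0, 0, 7 → max 9
Smallest max regret = 7 → Option 4.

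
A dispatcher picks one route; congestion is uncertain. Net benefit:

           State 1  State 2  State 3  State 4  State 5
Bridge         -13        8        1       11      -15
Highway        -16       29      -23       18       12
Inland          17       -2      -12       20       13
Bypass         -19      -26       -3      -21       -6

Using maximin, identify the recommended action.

Row minima: Bridge=-15, Highway=-23, Inland=-12, Bypass=-26
Best worst-case = -12 → Inland.

Inland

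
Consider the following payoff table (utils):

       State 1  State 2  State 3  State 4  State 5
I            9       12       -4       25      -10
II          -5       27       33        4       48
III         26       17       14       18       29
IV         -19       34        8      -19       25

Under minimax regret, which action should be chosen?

Column bests: State 1=26, State 2=34, State 3=33, State 4=25, State 5=48.
I regrets: 17, 22, 37, 0, 58 → max 58
II regrets: 31, 7, 0, 21, 0 → max 31
III regrets: 0, 17, 19, 7, 19 → max 19
IV regrets: 45, 0, 25, 44, 23 → max 45
Smallest max regret = 19 → III.

III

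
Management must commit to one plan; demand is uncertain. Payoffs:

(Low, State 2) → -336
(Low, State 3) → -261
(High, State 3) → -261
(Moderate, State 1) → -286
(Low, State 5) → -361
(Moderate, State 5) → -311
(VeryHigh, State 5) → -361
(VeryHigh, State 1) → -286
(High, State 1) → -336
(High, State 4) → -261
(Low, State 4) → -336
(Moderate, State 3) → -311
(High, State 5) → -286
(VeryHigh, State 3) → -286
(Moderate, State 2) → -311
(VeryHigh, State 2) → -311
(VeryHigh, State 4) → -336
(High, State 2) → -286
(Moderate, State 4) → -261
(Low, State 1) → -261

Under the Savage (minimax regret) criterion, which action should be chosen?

Column bests: State 1=-261, State 2=-286, State 3=-261, State 4=-261, State 5=-286.
Low regrets: 0, 50, 0, 75, 75 → max 75
Moderate regrets: 25, 25, 50, 0, 25 → max 50
High regrets: 75, 0, 0, 0, 0 → max 75
VeryHigh regrets: 25, 25, 25, 75, 75 → max 75
Smallest max regret = 50 → Moderate.

Moderate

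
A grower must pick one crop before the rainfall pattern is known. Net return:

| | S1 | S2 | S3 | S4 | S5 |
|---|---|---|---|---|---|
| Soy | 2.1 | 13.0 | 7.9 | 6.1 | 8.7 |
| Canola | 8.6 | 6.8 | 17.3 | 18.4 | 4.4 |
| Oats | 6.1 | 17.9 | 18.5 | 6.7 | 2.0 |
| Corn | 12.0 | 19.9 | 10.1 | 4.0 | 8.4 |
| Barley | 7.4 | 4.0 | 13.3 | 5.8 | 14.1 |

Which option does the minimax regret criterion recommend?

Column bests: S1=12.0, S2=19.9, S3=18.5, S4=18.4, S5=14.1.
Soy regrets: 9.9, 6.9, 10.6, 12.3, 5.4 → max 12.3
Canola regrets: 3.4, 13.1, 1.2, 0.0, 9.7 → max 13.1
Oats regrets: 5.9, 2.0, 0.0, 11.7, 12.1 → max 12.1
Corn regrets: 0.0, 0.0, 8.4, 14.4, 5.7 → max 14.4
Barley regrets: 4.6, 15.9, 5.2, 12.6, 0.0 → max 15.9
Smallest max regret = 12.1 → Oats.

Oats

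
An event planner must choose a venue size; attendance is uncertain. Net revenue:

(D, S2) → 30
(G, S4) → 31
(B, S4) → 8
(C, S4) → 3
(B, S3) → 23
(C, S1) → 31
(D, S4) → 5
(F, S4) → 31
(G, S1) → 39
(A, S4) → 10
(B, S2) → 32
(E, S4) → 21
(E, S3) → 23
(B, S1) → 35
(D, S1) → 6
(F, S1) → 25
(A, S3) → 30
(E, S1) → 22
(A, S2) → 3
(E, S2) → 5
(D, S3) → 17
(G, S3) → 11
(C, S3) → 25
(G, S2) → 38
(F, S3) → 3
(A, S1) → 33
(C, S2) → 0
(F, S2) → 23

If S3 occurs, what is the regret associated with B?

Best payoff under S3 is 30.
Regret = 30 − 23 = 7.

7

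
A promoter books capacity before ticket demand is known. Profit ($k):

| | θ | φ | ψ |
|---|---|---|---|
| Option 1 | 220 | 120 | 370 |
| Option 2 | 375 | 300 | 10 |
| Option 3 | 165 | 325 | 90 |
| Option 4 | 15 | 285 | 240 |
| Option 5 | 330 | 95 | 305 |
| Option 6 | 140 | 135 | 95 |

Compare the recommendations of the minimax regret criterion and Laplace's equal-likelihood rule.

minimax regret → Option 1; laplace → Option 5 (disagree)

Column bests: θ=375, φ=325, ψ=370.
Option 1 regrets: 155, 205, 0 → max 205
Option 2 regrets: 0, 25, 360 → max 360
Option 3 regrets: 210, 0, 280 → max 280
Option 4 regrets: 360, 40, 130 → max 360
Option 5 regrets: 45, 230, 65 → max 230
Option 6 regrets: 235, 190, 275 → max 275
Smallest max regret = 205 → Option 1.
Row averages: Option 1=710/3, Option 2=685/3, Option 3=580/3, Option 4=180, Option 5=730/3, Option 6=370/3
Highest average = 730/3 → Option 5.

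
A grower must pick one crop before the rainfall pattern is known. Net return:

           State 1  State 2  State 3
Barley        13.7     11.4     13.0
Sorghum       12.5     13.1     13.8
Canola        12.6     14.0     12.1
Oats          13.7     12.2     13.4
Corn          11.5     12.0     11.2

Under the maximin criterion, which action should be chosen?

Row minima: Barley=11.4, Sorghum=12.5, Canola=12.1, Oats=12.2, Corn=11.2
Best worst-case = 12.5 → Sorghum.

Sorghum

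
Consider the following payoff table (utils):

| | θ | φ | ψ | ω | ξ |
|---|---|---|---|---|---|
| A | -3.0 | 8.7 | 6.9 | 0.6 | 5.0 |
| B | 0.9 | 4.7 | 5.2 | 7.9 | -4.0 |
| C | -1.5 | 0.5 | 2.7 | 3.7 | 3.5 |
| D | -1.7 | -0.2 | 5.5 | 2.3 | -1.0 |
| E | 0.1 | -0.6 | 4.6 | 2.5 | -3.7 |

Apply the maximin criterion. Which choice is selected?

C

Row minima: A=-3.0, B=-4.0, C=-1.5, D=-1.7, E=-3.7
Best worst-case = -1.5 → C.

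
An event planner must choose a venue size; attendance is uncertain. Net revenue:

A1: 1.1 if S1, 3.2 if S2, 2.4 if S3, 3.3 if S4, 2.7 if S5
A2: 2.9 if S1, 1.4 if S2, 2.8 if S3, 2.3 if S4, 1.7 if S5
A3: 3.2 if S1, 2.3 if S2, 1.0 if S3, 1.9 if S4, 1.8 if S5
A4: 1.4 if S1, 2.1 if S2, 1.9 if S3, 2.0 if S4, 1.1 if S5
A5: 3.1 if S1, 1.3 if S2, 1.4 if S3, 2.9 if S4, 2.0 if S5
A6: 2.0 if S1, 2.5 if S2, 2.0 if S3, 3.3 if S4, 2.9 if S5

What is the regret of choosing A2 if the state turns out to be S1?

Best payoff under S1 is 3.2.
Regret = 3.2 − 2.9 = 0.3.

0.3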